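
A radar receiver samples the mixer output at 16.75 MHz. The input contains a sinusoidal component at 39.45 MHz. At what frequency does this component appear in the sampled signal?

5.95 MHz

39.45 MHz mod fs = 5.95 MHz.
5.95 MHz ≤ fs/2 = 8.375 MHz, appears at 5.95 MHz.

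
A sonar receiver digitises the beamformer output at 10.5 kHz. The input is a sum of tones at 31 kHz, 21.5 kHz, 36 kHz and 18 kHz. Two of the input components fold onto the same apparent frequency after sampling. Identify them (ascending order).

fs/2 = 5.25 kHz.
31 kHz mod fs = 10 kHz.
10 kHz > fs/2 = 5.25 kHz, folds to fs − 10 kHz = 0.5 kHz.
21.5 kHz mod fs = 0.5 kHz.
0.5 kHz ≤ fs/2 = 5.25 kHz, appears at 0.5 kHz.
36 kHz mod fs = 4.5 kHz.
4.5 kHz ≤ fs/2 = 5.25 kHz, appears at 4.5 kHz.
18 kHz mod fs = 7.5 kHz.
7.5 kHz > fs/2 = 5.25 kHz, folds to fs − 7.5 kHz = 3 kHz.
21.5 kHz and 31 kHz both map to 0.5 kHz.

21.5 kHz, 31 kHz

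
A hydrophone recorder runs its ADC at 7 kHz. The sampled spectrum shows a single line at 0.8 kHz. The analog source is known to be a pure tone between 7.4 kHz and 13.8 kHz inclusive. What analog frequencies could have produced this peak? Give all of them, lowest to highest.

7.8 kHz, 13.2 kHz

Frequencies that alias to 0.8 kHz are k·fs ± 0.8 kHz for integer k ≥ 0.
k=0: 0.8 kHz.
k=1: 6.2 kHz, 7.8 kHz.
k=2: 13.2 kHz, 14.8 kHz.
k=3: 20.2 kHz, 21.8 kHz.
Within [7.4 kHz, 13.8 kHz]: 7.8 kHz, 13.2 kHz.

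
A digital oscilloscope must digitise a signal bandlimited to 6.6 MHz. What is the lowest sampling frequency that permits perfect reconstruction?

13.2 MHz

Nyquist rate = 2 × 6.6 MHz = 13.2 MHz.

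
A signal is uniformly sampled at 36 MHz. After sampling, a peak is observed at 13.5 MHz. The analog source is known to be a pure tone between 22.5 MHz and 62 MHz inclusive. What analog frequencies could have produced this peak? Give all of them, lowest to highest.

22.5 MHz, 49.5 MHz, 58.5 MHz

Frequencies that alias to 13.5 MHz are k·fs ± 13.5 MHz for integer k ≥ 0.
k=0: 13.5 MHz.
k=1: 22.5 MHz, 49.5 MHz.
k=2: 58.5 MHz, 85.5 MHz.
k=3: 94.5 MHz, 121.5 MHz.
Within [22.5 MHz, 62 MHz]: 22.5 MHz, 49.5 MHz, 58.5 MHz.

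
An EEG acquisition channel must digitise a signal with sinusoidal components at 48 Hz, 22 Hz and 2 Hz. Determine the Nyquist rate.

96 Hz

Highest-frequency component: 48 Hz.
Nyquist rate = 2 × 48 Hz = 96 Hz.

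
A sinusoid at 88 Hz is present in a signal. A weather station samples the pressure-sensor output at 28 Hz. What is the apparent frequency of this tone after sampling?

88 Hz mod fs = 4 Hz.
4 Hz ≤ fs/2 = 14 Hz, appears at 4 Hz.

4 Hz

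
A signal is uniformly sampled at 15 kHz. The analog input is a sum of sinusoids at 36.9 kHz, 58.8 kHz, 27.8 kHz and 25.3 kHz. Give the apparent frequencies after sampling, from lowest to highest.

1.2 kHz, 2.2 kHz, 4.7 kHz, 6.9 kHz

fs/2 = 7.5 kHz.
36.9 kHz mod fs = 6.9 kHz.
6.9 kHz ≤ fs/2 = 7.5 kHz, appears at 6.9 kHz.
58.8 kHz mod fs = 13.8 kHz.
13.8 kHz > fs/2 = 7.5 kHz, folds to fs − 13.8 kHz = 1.2 kHz.
27.8 kHz mod fs = 12.8 kHz.
12.8 kHz > fs/2 = 7.5 kHz, folds to fs − 12.8 kHz = 2.2 kHz.
25.3 kHz mod fs = 10.3 kHz.
10.3 kHz > fs/2 = 7.5 kHz, folds to fs − 10.3 kHz = 4.7 kHz.
Distinct values: {1.2 kHz, 2.2 kHz, 4.7 kHz, 6.9 kHz}.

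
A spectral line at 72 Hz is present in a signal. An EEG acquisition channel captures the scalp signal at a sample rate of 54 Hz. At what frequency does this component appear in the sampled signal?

72 Hz mod fs = 18 Hz.
18 Hz ≤ fs/2 = 27 Hz, appears at 18 Hz.

18 Hz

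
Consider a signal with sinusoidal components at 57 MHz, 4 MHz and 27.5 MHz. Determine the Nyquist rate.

114 MHz

Highest-frequency component: 57 MHz.
Nyquist rate = 2 × 57 MHz = 114 MHz.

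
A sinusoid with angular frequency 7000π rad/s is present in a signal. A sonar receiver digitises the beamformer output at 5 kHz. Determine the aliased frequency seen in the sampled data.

ω = 7000π rad/s → f = ω/(2π) = 3500 Hz = 3.5 kHz.
3.5 kHz > fs/2 = 2.5 kHz, folds to fs − 3.5 kHz = 1.5 kHz.

1.5 kHz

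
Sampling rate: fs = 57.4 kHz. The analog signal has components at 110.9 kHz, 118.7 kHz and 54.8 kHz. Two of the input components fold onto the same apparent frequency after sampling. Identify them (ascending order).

110.9 kHz, 118.7 kHz

fs/2 = 28.7 kHz.
110.9 kHz mod fs = 53.5 kHz.
53.5 kHz > fs/2 = 28.7 kHz, folds to fs − 53.5 kHz = 3.9 kHz.
118.7 kHz mod fs = 3.9 kHz.
3.9 kHz ≤ fs/2 = 28.7 kHz, appears at 3.9 kHz.
54.8 kHz > fs/2 = 28.7 kHz, folds to fs − 54.8 kHz = 2.6 kHz.
110.9 kHz and 118.7 kHz both map to 3.9 kHz.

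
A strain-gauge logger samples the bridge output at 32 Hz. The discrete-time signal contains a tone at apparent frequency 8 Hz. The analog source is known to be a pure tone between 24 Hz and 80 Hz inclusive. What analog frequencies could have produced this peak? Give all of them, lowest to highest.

Frequencies that alias to 8 Hz are k·fs ± 8 Hz for integer k ≥ 0.
k=0: 8 Hz.
k=1: 24 Hz, 40 Hz.
k=2: 56 Hz, 72 Hz.
k=3: 88 Hz, 104 Hz.
Within [24 Hz, 80 Hz]: 24 Hz, 40 Hz, 56 Hz, 72 Hz.

24 Hz, 40 Hz, 56 Hz, 72 Hz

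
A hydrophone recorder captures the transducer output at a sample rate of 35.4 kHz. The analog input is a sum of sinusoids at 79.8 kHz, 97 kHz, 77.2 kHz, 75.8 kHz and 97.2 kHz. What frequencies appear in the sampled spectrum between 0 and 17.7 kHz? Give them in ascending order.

fs/2 = 17.7 kHz.
79.8 kHz mod fs = 9 kHz.
9 kHz ≤ fs/2 = 17.7 kHz, appears at 9 kHz.
97 kHz mod fs = 26.2 kHz.
26.2 kHz > fs/2 = 17.7 kHz, folds to fs − 26.2 kHz = 9.2 kHz.
77.2 kHz mod fs = 6.4 kHz.
6.4 kHz ≤ fs/2 = 17.7 kHz, appears at 6.4 kHz.
75.8 kHz mod fs = 5 kHz.
5 kHz ≤ fs/2 = 17.7 kHz, appears at 5 kHz.
97.2 kHz mod fs = 26.4 kHz.
26.4 kHz > fs/2 = 17.7 kHz, folds to fs − 26.4 kHz = 9 kHz.
Distinct values: {5 kHz, 6.4 kHz, 9 kHz, 9.2 kHz}.

5 kHz, 6.4 kHz, 9 kHz, 9.2 kHz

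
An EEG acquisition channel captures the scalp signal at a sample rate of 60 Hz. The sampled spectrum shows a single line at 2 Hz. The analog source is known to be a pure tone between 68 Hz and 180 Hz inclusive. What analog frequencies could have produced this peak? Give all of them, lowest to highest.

Frequencies that alias to 2 Hz are k·fs ± 2 Hz for integer k ≥ 0.
k=0: 2 Hz.
k=1: 58 Hz, 62 Hz.
k=2: 118 Hz, 122 Hz.
k=3: 178 Hz, 182 Hz.
k=4: 238 Hz, 242 Hz.
Within [68 Hz, 180 Hz]: 118 Hz, 122 Hz, 178 Hz.

118 Hz, 122 Hz, 178 Hz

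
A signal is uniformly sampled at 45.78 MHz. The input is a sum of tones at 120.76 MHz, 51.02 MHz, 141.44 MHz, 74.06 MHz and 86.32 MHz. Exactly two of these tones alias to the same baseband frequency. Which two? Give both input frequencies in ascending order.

51.02 MHz, 86.32 MHz

fs/2 = 22.89 MHz.
120.76 MHz mod fs = 29.2 MHz.
29.2 MHz > fs/2 = 22.89 MHz, folds to fs − 29.2 MHz = 16.58 MHz.
51.02 MHz mod fs = 5.24 MHz.
5.24 MHz ≤ fs/2 = 22.89 MHz, appears at 5.24 MHz.
141.44 MHz mod fs = 4.1 MHz.
4.1 MHz ≤ fs/2 = 22.89 MHz, appears at 4.1 MHz.
74.06 MHz mod fs = 28.28 MHz.
28.28 MHz > fs/2 = 22.89 MHz, folds to fs − 28.28 MHz = 17.5 MHz.
86.32 MHz mod fs = 40.54 MHz.
40.54 MHz > fs/2 = 22.89 MHz, folds to fs − 40.54 MHz = 5.24 MHz.
51.02 MHz and 86.32 MHz both map to 5.24 MHz.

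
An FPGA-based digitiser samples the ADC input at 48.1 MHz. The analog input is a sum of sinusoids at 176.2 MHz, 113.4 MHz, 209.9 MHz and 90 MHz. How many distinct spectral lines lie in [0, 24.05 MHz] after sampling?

4

fs/2 = 24.05 MHz.
176.2 MHz mod fs = 31.9 MHz.
31.9 MHz > fs/2 = 24.05 MHz, folds to fs − 31.9 MHz = 16.2 MHz.
113.4 MHz mod fs = 17.2 MHz.
17.2 MHz ≤ fs/2 = 24.05 MHz, appears at 17.2 MHz.
209.9 MHz mod fs = 17.5 MHz.
17.5 MHz ≤ fs/2 = 24.05 MHz, appears at 17.5 MHz.
90 MHz mod fs = 41.9 MHz.
41.9 MHz > fs/2 = 24.05 MHz, folds to fs − 41.9 MHz = 6.2 MHz.
Distinct values: {6.2 MHz, 16.2 MHz, 17.2 MHz, 17.5 MHz} → 4.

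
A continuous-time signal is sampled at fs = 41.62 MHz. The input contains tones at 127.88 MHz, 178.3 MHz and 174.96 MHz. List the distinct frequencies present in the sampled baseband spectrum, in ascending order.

3.02 MHz, 8.48 MHz, 11.82 MHz

fs/2 = 20.81 MHz.
127.88 MHz mod fs = 3.02 MHz.
3.02 MHz ≤ fs/2 = 20.81 MHz, appears at 3.02 MHz.
178.3 MHz mod fs = 11.82 MHz.
11.82 MHz ≤ fs/2 = 20.81 MHz, appears at 11.82 MHz.
174.96 MHz mod fs = 8.48 MHz.
8.48 MHz ≤ fs/2 = 20.81 MHz, appears at 8.48 MHz.
Distinct values: {3.02 MHz, 8.48 MHz, 11.82 MHz}.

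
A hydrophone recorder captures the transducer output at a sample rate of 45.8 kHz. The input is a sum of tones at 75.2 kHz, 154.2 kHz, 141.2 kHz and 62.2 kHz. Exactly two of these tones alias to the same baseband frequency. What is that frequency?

16.4 kHz

fs/2 = 22.9 kHz.
75.2 kHz mod fs = 29.4 kHz.
29.4 kHz > fs/2 = 22.9 kHz, folds to fs − 29.4 kHz = 16.4 kHz.
154.2 kHz mod fs = 16.8 kHz.
16.8 kHz ≤ fs/2 = 22.9 kHz, appears at 16.8 kHz.
141.2 kHz mod fs = 3.8 kHz.
3.8 kHz ≤ fs/2 = 22.9 kHz, appears at 3.8 kHz.
62.2 kHz mod fs = 16.4 kHz.
16.4 kHz ≤ fs/2 = 22.9 kHz, appears at 16.4 kHz.
62.2 kHz and 75.2 kHz both map to 16.4 kHz.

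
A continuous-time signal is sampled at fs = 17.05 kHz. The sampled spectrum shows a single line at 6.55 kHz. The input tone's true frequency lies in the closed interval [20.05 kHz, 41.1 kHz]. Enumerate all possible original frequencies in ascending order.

Frequencies that alias to 6.55 kHz are k·fs ± 6.55 kHz for integer k ≥ 0.
k=0: 6.55 kHz.
k=1: 10.5 kHz, 23.6 kHz.
k=2: 27.55 kHz, 40.65 kHz.
k=3: 44.6 kHz, 57.7 kHz.
Within [20.05 kHz, 41.1 kHz]: 23.6 kHz, 27.55 kHz, 40.65 kHz.

23.6 kHz, 27.55 kHz, 40.65 kHz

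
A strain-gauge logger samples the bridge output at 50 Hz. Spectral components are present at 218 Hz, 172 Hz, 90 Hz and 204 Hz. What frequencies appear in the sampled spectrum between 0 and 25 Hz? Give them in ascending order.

fs/2 = 25 Hz.
218 Hz mod fs = 18 Hz.
18 Hz ≤ fs/2 = 25 Hz, appears at 18 Hz.
172 Hz mod fs = 22 Hz.
22 Hz ≤ fs/2 = 25 Hz, appears at 22 Hz.
90 Hz mod fs = 40 Hz.
40 Hz > fs/2 = 25 Hz, folds to fs − 40 Hz = 10 Hz.
204 Hz mod fs = 4 Hz.
4 Hz ≤ fs/2 = 25 Hz, appears at 4 Hz.
Distinct values: {4 Hz, 10 Hz, 18 Hz, 22 Hz}.

4 Hz, 10 Hz, 18 Hz, 22 Hz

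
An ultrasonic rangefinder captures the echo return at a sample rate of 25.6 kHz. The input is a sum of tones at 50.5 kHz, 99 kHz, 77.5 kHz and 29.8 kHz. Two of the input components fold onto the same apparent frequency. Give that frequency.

fs/2 = 12.8 kHz.
50.5 kHz mod fs = 24.9 kHz.
24.9 kHz > fs/2 = 12.8 kHz, folds to fs − 24.9 kHz = 0.7 kHz.
99 kHz mod fs = 22.2 kHz.
22.2 kHz > fs/2 = 12.8 kHz, folds to fs − 22.2 kHz = 3.4 kHz.
77.5 kHz mod fs = 0.7 kHz.
0.7 kHz ≤ fs/2 = 12.8 kHz, appears at 0.7 kHz.
29.8 kHz mod fs = 4.2 kHz.
4.2 kHz ≤ fs/2 = 12.8 kHz, appears at 4.2 kHz.
50.5 kHz and 77.5 kHz both map to 0.7 kHz.

0.7 kHz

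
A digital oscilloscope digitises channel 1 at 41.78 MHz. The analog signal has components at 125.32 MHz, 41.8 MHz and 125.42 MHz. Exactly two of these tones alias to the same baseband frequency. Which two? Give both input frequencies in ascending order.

41.8 MHz, 125.32 MHz

fs/2 = 20.89 MHz.
125.32 MHz mod fs = 41.76 MHz.
41.76 MHz > fs/2 = 20.89 MHz, folds to fs − 41.76 MHz = 0.02 MHz.
41.8 MHz mod fs = 0.02 MHz.
0.02 MHz ≤ fs/2 = 20.89 MHz, appears at 0.02 MHz.
125.42 MHz mod fs = 0.08 MHz.
0.08 MHz ≤ fs/2 = 20.89 MHz, appears at 0.08 MHz.
41.8 MHz and 125.32 MHz both map to 0.02 MHz.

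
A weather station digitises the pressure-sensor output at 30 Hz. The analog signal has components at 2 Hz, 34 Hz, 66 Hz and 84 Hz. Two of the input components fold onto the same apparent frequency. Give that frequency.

6 Hz

fs/2 = 15 Hz.
2 Hz ≤ fs/2 = 15 Hz, passes unchanged.
34 Hz mod fs = 4 Hz.
4 Hz ≤ fs/2 = 15 Hz, appears at 4 Hz.
66 Hz mod fs = 6 Hz.
6 Hz ≤ fs/2 = 15 Hz, appears at 6 Hz.
84 Hz mod fs = 24 Hz.
24 Hz > fs/2 = 15 Hz, folds to fs − 24 Hz = 6 Hz.
66 Hz and 84 Hz both map to 6 Hz.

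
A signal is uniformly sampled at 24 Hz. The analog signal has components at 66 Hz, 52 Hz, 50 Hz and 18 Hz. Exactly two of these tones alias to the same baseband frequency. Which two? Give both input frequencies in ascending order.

18 Hz, 66 Hz

fs/2 = 12 Hz.
66 Hz mod fs = 18 Hz.
18 Hz > fs/2 = 12 Hz, folds to fs − 18 Hz = 6 Hz.
52 Hz mod fs = 4 Hz.
4 Hz ≤ fs/2 = 12 Hz, appears at 4 Hz.
50 Hz mod fs = 2 Hz.
2 Hz ≤ fs/2 = 12 Hz, appears at 2 Hz.
18 Hz > fs/2 = 12 Hz, folds to fs − 18 Hz = 6 Hz.
18 Hz and 66 Hz both map to 6 Hz.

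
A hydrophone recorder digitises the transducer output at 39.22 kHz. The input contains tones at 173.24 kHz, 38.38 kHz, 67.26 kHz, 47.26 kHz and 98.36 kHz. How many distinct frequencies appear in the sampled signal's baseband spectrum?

5

fs/2 = 19.61 kHz.
173.24 kHz mod fs = 16.36 kHz.
16.36 kHz ≤ fs/2 = 19.61 kHz, appears at 16.36 kHz.
38.38 kHz > fs/2 = 19.61 kHz, folds to fs − 38.38 kHz = 0.84 kHz.
67.26 kHz mod fs = 28.04 kHz.
28.04 kHz > fs/2 = 19.61 kHz, folds to fs − 28.04 kHz = 11.18 kHz.
47.26 kHz mod fs = 8.04 kHz.
8.04 kHz ≤ fs/2 = 19.61 kHz, appears at 8.04 kHz.
98.36 kHz mod fs = 19.92 kHz.
19.92 kHz > fs/2 = 19.61 kHz, folds to fs − 19.92 kHz = 19.3 kHz.
Distinct values: {0.84 kHz, 8.04 kHz, 11.18 kHz, 16.36 kHz, 19.3 kHz} → 5.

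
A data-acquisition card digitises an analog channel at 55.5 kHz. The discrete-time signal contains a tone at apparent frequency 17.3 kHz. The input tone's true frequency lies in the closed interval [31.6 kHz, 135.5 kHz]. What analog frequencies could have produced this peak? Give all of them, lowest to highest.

Frequencies that alias to 17.3 kHz are k·fs ± 17.3 kHz for integer k ≥ 0.
k=0: 17.3 kHz.
k=1: 38.2 kHz, 72.8 kHz.
k=2: 93.7 kHz, 128.3 kHz.
k=3: 149.2 kHz, 183.8 kHz.
Within [31.6 kHz, 135.5 kHz]: 38.2 kHz, 72.8 kHz, 93.7 kHz, 128.3 kHz.

38.2 kHz, 72.8 kHz, 93.7 kHz, 128.3 kHz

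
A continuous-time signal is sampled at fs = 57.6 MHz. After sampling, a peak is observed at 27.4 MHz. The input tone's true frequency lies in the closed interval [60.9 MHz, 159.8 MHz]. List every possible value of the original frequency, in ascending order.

Frequencies that alias to 27.4 MHz are k·fs ± 27.4 MHz for integer k ≥ 0.
k=0: 27.4 MHz.
k=1: 30.2 MHz, 85 MHz.
k=2: 87.8 MHz, 142.6 MHz.
k=3: 145.4 MHz, 200.2 MHz.
k=4: 203 MHz, 257.8 MHz.
Within [60.9 MHz, 159.8 MHz]: 85 MHz, 87.8 MHz, 142.6 MHz, 145.4 MHz.

85 MHz, 87.8 MHz, 142.6 MHz, 145.4 MHz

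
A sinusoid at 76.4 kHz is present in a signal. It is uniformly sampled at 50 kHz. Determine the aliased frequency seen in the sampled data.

76.4 kHz mod fs = 26.4 kHz.
26.4 kHz > fs/2 = 25 kHz, folds to fs − 26.4 kHz = 23.6 kHz.

23.6 kHz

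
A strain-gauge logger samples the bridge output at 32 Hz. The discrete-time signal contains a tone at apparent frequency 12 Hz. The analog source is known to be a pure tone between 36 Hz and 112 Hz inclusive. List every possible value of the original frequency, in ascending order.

Frequencies that alias to 12 Hz are k·fs ± 12 Hz for integer k ≥ 0.
k=0: 12 Hz.
k=1: 20 Hz, 44 Hz.
k=2: 52 Hz, 76 Hz.
k=3: 84 Hz, 108 Hz.
k=4: 116 Hz, 140 Hz.
Within [36 Hz, 112 Hz]: 44 Hz, 52 Hz, 76 Hz, 84 Hz, 108 Hz.

44 Hz, 52 Hz, 76 Hz, 84 Hz, 108 Hz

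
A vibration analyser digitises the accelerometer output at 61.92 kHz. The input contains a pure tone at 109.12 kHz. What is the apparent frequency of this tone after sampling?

14.72 kHz

109.12 kHz mod fs = 47.2 kHz.
47.2 kHz > fs/2 = 30.96 kHz, folds to fs − 47.2 kHz = 14.72 kHz.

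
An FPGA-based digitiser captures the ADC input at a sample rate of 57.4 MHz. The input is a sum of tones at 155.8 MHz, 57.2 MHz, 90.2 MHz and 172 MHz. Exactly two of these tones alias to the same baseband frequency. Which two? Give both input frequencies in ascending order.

fs/2 = 28.7 MHz.
155.8 MHz mod fs = 41 MHz.
41 MHz > fs/2 = 28.7 MHz, folds to fs − 41 MHz = 16.4 MHz.
57.2 MHz > fs/2 = 28.7 MHz, folds to fs − 57.2 MHz = 0.2 MHz.
90.2 MHz mod fs = 32.8 MHz.
32.8 MHz > fs/2 = 28.7 MHz, folds to fs − 32.8 MHz = 24.6 MHz.
172 MHz mod fs = 57.2 MHz.
57.2 MHz > fs/2 = 28.7 MHz, folds to fs − 57.2 MHz = 0.2 MHz.
57.2 MHz and 172 MHz both map to 0.2 MHz.

57.2 MHz, 172 MHz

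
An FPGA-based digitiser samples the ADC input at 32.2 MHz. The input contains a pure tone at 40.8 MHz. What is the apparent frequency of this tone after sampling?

8.6 MHz

40.8 MHz mod fs = 8.6 MHz.
8.6 MHz ≤ fs/2 = 16.1 MHz, appears at 8.6 MHz.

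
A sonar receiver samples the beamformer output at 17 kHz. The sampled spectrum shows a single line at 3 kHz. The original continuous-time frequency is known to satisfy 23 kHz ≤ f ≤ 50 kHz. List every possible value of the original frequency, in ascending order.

Frequencies that alias to 3 kHz are k·fs ± 3 kHz for integer k ≥ 0.
k=0: 3 kHz.
k=1: 14 kHz, 20 kHz.
k=2: 31 kHz, 37 kHz.
k=3: 48 kHz, 54 kHz.
k=4: 65 kHz, 71 kHz.
Within [23 kHz, 50 kHz]: 31 kHz, 37 kHz, 48 kHz.

31 kHz, 37 kHz, 48 kHz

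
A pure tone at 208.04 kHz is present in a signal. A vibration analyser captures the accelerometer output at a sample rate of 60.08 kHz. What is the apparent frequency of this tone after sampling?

208.04 kHz mod fs = 27.8 kHz.
27.8 kHz ≤ fs/2 = 30.04 kHz, appears at 27.8 kHz.

27.8 kHz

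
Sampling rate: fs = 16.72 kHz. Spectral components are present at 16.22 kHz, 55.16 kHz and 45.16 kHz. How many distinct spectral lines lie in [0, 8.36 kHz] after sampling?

fs/2 = 8.36 kHz.
16.22 kHz > fs/2 = 8.36 kHz, folds to fs − 16.22 kHz = 0.5 kHz.
55.16 kHz mod fs = 5 kHz.
5 kHz ≤ fs/2 = 8.36 kHz, appears at 5 kHz.
45.16 kHz mod fs = 11.72 kHz.
11.72 kHz > fs/2 = 8.36 kHz, folds to fs − 11.72 kHz = 5 kHz.
Distinct values: {0.5 kHz, 5 kHz} → 2.

2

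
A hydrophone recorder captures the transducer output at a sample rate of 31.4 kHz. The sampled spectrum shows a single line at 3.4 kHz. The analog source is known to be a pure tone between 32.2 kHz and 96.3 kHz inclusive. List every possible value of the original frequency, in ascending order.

Frequencies that alias to 3.4 kHz are k·fs ± 3.4 kHz for integer k ≥ 0.
k=0: 3.4 kHz.
k=1: 28 kHz, 34.8 kHz.
k=2: 59.4 kHz, 66.2 kHz.
k=3: 90.8 kHz, 97.6 kHz.
k=4: 122.2 kHz, 129 kHz.
Within [32.2 kHz, 96.3 kHz]: 34.8 kHz, 59.4 kHz, 66.2 kHz, 90.8 kHz.

34.8 kHz, 59.4 kHz, 66.2 kHz, 90.8 kHz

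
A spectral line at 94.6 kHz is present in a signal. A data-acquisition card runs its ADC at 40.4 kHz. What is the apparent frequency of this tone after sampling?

13.8 kHz

94.6 kHz mod fs = 13.8 kHz.
13.8 kHz ≤ fs/2 = 20.2 kHz, appears at 13.8 kHz.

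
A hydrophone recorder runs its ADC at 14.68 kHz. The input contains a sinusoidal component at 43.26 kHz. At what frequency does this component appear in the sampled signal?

0.78 kHz

43.26 kHz mod fs = 13.9 kHz.
13.9 kHz > fs/2 = 7.34 kHz, folds to fs − 13.9 kHz = 0.78 kHz.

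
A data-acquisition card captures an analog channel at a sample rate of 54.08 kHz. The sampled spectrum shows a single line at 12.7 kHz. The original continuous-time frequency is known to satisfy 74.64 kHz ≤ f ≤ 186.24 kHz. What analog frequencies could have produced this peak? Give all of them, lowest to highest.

95.46 kHz, 120.86 kHz, 149.54 kHz, 174.94 kHz

Frequencies that alias to 12.7 kHz are k·fs ± 12.7 kHz for integer k ≥ 0.
k=0: 12.7 kHz.
k=1: 41.38 kHz, 66.78 kHz.
k=2: 95.46 kHz, 120.86 kHz.
k=3: 149.54 kHz, 174.94 kHz.
k=4: 203.62 kHz, 229.02 kHz.
Within [74.64 kHz, 186.24 kHz]: 95.46 kHz, 120.86 kHz, 149.54 kHz, 174.94 kHz.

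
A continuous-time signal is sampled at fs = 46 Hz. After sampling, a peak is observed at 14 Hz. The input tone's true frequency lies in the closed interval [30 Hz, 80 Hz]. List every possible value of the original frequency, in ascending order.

Frequencies that alias to 14 Hz are k·fs ± 14 Hz for integer k ≥ 0.
k=0: 14 Hz.
k=1: 32 Hz, 60 Hz.
k=2: 78 Hz, 106 Hz.
k=3: 124 Hz, 152 Hz.
Within [30 Hz, 80 Hz]: 32 Hz, 60 Hz, 78 Hz.

32 Hz, 60 Hz, 78 Hz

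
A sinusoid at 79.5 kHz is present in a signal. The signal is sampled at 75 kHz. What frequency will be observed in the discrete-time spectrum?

4.5 kHz

79.5 kHz mod fs = 4.5 kHz.
4.5 kHz ≤ fs/2 = 37.5 kHz, appears at 4.5 kHz.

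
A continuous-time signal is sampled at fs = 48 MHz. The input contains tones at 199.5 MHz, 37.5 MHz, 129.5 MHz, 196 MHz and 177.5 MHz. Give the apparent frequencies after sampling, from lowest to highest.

fs/2 = 24 MHz.
199.5 MHz mod fs = 7.5 MHz.
7.5 MHz ≤ fs/2 = 24 MHz, appears at 7.5 MHz.
37.5 MHz > fs/2 = 24 MHz, folds to fs − 37.5 MHz = 10.5 MHz.
129.5 MHz mod fs = 33.5 MHz.
33.5 MHz > fs/2 = 24 MHz, folds to fs − 33.5 MHz = 14.5 MHz.
196 MHz mod fs = 4 MHz.
4 MHz ≤ fs/2 = 24 MHz, appears at 4 MHz.
177.5 MHz mod fs = 33.5 MHz.
33.5 MHz > fs/2 = 24 MHz, folds to fs − 33.5 MHz = 14.5 MHz.
Distinct values: {4 MHz, 7.5 MHz, 10.5 MHz, 14.5 MHz}.

4 MHz, 7.5 MHz, 10.5 MHz, 14.5 MHz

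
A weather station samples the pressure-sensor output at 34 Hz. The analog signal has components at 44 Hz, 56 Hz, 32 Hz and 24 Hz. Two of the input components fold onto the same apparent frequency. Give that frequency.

fs/2 = 17 Hz.
44 Hz mod fs = 10 Hz.
10 Hz ≤ fs/2 = 17 Hz, appears at 10 Hz.
56 Hz mod fs = 22 Hz.
22 Hz > fs/2 = 17 Hz, folds to fs − 22 Hz = 12 Hz.
32 Hz > fs/2 = 17 Hz, folds to fs − 32 Hz = 2 Hz.
24 Hz > fs/2 = 17 Hz, folds to fs − 24 Hz = 10 Hz.
24 Hz and 44 Hz both map to 10 Hz.

10 Hz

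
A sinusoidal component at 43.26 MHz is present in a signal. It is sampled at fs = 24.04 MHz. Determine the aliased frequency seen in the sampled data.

4.82 MHz

43.26 MHz mod fs = 19.22 MHz.
19.22 MHz > fs/2 = 12.02 MHz, folds to fs − 19.22 MHz = 4.82 MHz.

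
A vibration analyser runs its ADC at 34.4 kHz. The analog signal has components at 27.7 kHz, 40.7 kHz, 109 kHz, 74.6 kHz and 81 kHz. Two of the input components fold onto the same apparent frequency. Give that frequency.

5.8 kHz

fs/2 = 17.2 kHz.
27.7 kHz > fs/2 = 17.2 kHz, folds to fs − 27.7 kHz = 6.7 kHz.
40.7 kHz mod fs = 6.3 kHz.
6.3 kHz ≤ fs/2 = 17.2 kHz, appears at 6.3 kHz.
109 kHz mod fs = 5.8 kHz.
5.8 kHz ≤ fs/2 = 17.2 kHz, appears at 5.8 kHz.
74.6 kHz mod fs = 5.8 kHz.
5.8 kHz ≤ fs/2 = 17.2 kHz, appears at 5.8 kHz.
81 kHz mod fs = 12.2 kHz.
12.2 kHz ≤ fs/2 = 17.2 kHz, appears at 12.2 kHz.
74.6 kHz and 109 kHz both map to 5.8 kHz.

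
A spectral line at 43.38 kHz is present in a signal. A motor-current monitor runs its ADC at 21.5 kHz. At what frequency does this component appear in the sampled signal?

43.38 kHz mod fs = 0.38 kHz.
0.38 kHz ≤ fs/2 = 10.75 kHz, appears at 0.38 kHz.

0.38 kHz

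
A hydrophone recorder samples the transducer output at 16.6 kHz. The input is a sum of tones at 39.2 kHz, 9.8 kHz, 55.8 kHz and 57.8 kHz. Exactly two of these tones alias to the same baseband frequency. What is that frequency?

fs/2 = 8.3 kHz.
39.2 kHz mod fs = 6 kHz.
6 kHz ≤ fs/2 = 8.3 kHz, appears at 6 kHz.
9.8 kHz > fs/2 = 8.3 kHz, folds to fs − 9.8 kHz = 6.8 kHz.
55.8 kHz mod fs = 6 kHz.
6 kHz ≤ fs/2 = 8.3 kHz, appears at 6 kHz.
57.8 kHz mod fs = 8 kHz.
8 kHz ≤ fs/2 = 8.3 kHz, appears at 8 kHz.
39.2 kHz and 55.8 kHz both map to 6 kHz.

6 kHz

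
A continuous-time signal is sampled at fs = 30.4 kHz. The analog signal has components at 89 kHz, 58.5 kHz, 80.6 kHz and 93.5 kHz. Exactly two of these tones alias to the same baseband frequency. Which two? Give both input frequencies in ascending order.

58.5 kHz, 93.5 kHz

fs/2 = 15.2 kHz.
89 kHz mod fs = 28.2 kHz.
28.2 kHz > fs/2 = 15.2 kHz, folds to fs − 28.2 kHz = 2.2 kHz.
58.5 kHz mod fs = 28.1 kHz.
28.1 kHz > fs/2 = 15.2 kHz, folds to fs − 28.1 kHz = 2.3 kHz.
80.6 kHz mod fs = 19.8 kHz.
19.8 kHz > fs/2 = 15.2 kHz, folds to fs − 19.8 kHz = 10.6 kHz.
93.5 kHz mod fs = 2.3 kHz.
2.3 kHz ≤ fs/2 = 15.2 kHz, appears at 2.3 kHz.
58.5 kHz and 93.5 kHz both map to 2.3 kHz.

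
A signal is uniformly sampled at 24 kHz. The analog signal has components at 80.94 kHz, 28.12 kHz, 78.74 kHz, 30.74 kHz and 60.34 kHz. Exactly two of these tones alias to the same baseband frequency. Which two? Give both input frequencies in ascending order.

30.74 kHz, 78.74 kHz

fs/2 = 12 kHz.
80.94 kHz mod fs = 8.94 kHz.
8.94 kHz ≤ fs/2 = 12 kHz, appears at 8.94 kHz.
28.12 kHz mod fs = 4.12 kHz.
4.12 kHz ≤ fs/2 = 12 kHz, appears at 4.12 kHz.
78.74 kHz mod fs = 6.74 kHz.
6.74 kHz ≤ fs/2 = 12 kHz, appears at 6.74 kHz.
30.74 kHz mod fs = 6.74 kHz.
6.74 kHz ≤ fs/2 = 12 kHz, appears at 6.74 kHz.
60.34 kHz mod fs = 12.34 kHz.
12.34 kHz > fs/2 = 12 kHz, folds to fs − 12.34 kHz = 11.66 kHz.
30.74 kHz and 78.74 kHz both map to 6.74 kHz.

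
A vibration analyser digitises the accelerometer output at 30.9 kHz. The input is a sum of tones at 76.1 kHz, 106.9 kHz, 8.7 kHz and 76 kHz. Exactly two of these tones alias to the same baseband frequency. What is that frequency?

fs/2 = 15.45 kHz.
76.1 kHz mod fs = 14.3 kHz.
14.3 kHz ≤ fs/2 = 15.45 kHz, appears at 14.3 kHz.
106.9 kHz mod fs = 14.2 kHz.
14.2 kHz ≤ fs/2 = 15.45 kHz, appears at 14.2 kHz.
8.7 kHz ≤ fs/2 = 15.45 kHz, passes unchanged.
76 kHz mod fs = 14.2 kHz.
14.2 kHz ≤ fs/2 = 15.45 kHz, appears at 14.2 kHz.
76 kHz and 106.9 kHz both map to 14.2 kHz.

14.2 kHz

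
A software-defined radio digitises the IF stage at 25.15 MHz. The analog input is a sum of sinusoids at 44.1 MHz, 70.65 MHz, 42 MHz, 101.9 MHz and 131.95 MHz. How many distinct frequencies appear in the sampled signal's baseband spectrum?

fs/2 = 12.575 MHz.
44.1 MHz mod fs = 18.95 MHz.
18.95 MHz > fs/2 = 12.575 MHz, folds to fs − 18.95 MHz = 6.2 MHz.
70.65 MHz mod fs = 20.35 MHz.
20.35 MHz > fs/2 = 12.575 MHz, folds to fs − 20.35 MHz = 4.8 MHz.
42 MHz mod fs = 16.85 MHz.
16.85 MHz > fs/2 = 12.575 MHz, folds to fs − 16.85 MHz = 8.3 MHz.
101.9 MHz mod fs = 1.3 MHz.
1.3 MHz ≤ fs/2 = 12.575 MHz, appears at 1.3 MHz.
131.95 MHz mod fs = 6.2 MHz.
6.2 MHz ≤ fs/2 = 12.575 MHz, appears at 6.2 MHz.
Distinct values: {1.3 MHz, 4.8 MHz, 6.2 MHz, 8.3 MHz} → 4.

4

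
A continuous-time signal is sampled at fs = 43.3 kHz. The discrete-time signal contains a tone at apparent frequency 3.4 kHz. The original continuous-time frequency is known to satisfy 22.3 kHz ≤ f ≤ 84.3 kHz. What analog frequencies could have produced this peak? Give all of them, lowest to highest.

39.9 kHz, 46.7 kHz, 83.2 kHz

Frequencies that alias to 3.4 kHz are k·fs ± 3.4 kHz for integer k ≥ 0.
k=0: 3.4 kHz.
k=1: 39.9 kHz, 46.7 kHz.
k=2: 83.2 kHz, 90 kHz.
k=3: 126.5 kHz, 133.3 kHz.
Within [22.3 kHz, 84.3 kHz]: 39.9 kHz, 46.7 kHz, 83.2 kHz.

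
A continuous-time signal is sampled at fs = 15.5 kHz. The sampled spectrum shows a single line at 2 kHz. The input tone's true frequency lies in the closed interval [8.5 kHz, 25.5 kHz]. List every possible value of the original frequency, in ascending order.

13.5 kHz, 17.5 kHz

Frequencies that alias to 2 kHz are k·fs ± 2 kHz for integer k ≥ 0.
k=0: 2 kHz.
k=1: 13.5 kHz, 17.5 kHz.
k=2: 29 kHz, 33 kHz.
Within [8.5 kHz, 25.5 kHz]: 13.5 kHz, 17.5 kHz.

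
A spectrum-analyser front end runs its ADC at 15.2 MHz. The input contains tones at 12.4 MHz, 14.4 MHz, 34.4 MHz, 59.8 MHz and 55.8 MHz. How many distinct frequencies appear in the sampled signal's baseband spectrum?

5

fs/2 = 7.6 MHz.
12.4 MHz > fs/2 = 7.6 MHz, folds to fs − 12.4 MHz = 2.8 MHz.
14.4 MHz > fs/2 = 7.6 MHz, folds to fs − 14.4 MHz = 0.8 MHz.
34.4 MHz mod fs = 4 MHz.
4 MHz ≤ fs/2 = 7.6 MHz, appears at 4 MHz.
59.8 MHz mod fs = 14.2 MHz.
14.2 MHz > fs/2 = 7.6 MHz, folds to fs − 14.2 MHz = 1 MHz.
55.8 MHz mod fs = 10.2 MHz.
10.2 MHz > fs/2 = 7.6 MHz, folds to fs − 10.2 MHz = 5 MHz.
Distinct values: {0.8 MHz, 1 MHz, 2.8 MHz, 4 MHz, 5 MHz} → 5.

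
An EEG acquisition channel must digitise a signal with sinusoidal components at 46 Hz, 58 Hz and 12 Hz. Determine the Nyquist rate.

Highest-frequency component: 58 Hz.
Nyquist rate = 2 × 58 Hz = 116 Hz.

116 Hz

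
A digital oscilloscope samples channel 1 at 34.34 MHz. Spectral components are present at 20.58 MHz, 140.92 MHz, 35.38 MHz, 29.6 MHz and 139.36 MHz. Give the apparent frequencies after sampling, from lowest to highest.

1.04 MHz, 2 MHz, 3.56 MHz, 4.74 MHz, 13.76 MHz

fs/2 = 17.17 MHz.
20.58 MHz > fs/2 = 17.17 MHz, folds to fs − 20.58 MHz = 13.76 MHz.
140.92 MHz mod fs = 3.56 MHz.
3.56 MHz ≤ fs/2 = 17.17 MHz, appears at 3.56 MHz.
35.38 MHz mod fs = 1.04 MHz.
1.04 MHz ≤ fs/2 = 17.17 MHz, appears at 1.04 MHz.
29.6 MHz > fs/2 = 17.17 MHz, folds to fs − 29.6 MHz = 4.74 MHz.
139.36 MHz mod fs = 2 MHz.
2 MHz ≤ fs/2 = 17.17 MHz, appears at 2 MHz.
Distinct values: {1.04 MHz, 2 MHz, 3.56 MHz, 4.74 MHz, 13.76 MHz}.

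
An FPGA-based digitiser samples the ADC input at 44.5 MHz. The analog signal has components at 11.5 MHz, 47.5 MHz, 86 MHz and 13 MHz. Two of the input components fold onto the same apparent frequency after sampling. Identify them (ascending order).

fs/2 = 22.25 MHz.
11.5 MHz ≤ fs/2 = 22.25 MHz, passes unchanged.
47.5 MHz mod fs = 3 MHz.
3 MHz ≤ fs/2 = 22.25 MHz, appears at 3 MHz.
86 MHz mod fs = 41.5 MHz.
41.5 MHz > fs/2 = 22.25 MHz, folds to fs − 41.5 MHz = 3 MHz.
13 MHz ≤ fs/2 = 22.25 MHz, passes unchanged.
47.5 MHz and 86 MHz both map to 3 MHz.

47.5 MHz, 86 MHz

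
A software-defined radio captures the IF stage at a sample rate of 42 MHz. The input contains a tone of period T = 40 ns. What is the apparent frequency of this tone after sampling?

T = 40 ns → f = 1/T = 25 MHz.
25 MHz > fs/2 = 21 MHz, folds to fs − 25 MHz = 17 MHz.

17 MHz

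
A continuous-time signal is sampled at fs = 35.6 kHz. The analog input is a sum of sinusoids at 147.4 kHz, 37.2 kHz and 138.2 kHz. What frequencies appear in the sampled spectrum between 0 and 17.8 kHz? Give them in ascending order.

1.6 kHz, 4.2 kHz, 5 kHz

fs/2 = 17.8 kHz.
147.4 kHz mod fs = 5 kHz.
5 kHz ≤ fs/2 = 17.8 kHz, appears at 5 kHz.
37.2 kHz mod fs = 1.6 kHz.
1.6 kHz ≤ fs/2 = 17.8 kHz, appears at 1.6 kHz.
138.2 kHz mod fs = 31.4 kHz.
31.4 kHz > fs/2 = 17.8 kHz, folds to fs − 31.4 kHz = 4.2 kHz.
Distinct values: {1.6 kHz, 4.2 kHz, 5 kHz}.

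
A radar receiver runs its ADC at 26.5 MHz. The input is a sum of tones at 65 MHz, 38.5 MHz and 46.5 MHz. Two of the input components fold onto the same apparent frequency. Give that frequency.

fs/2 = 13.25 MHz.
65 MHz mod fs = 12 MHz.
12 MHz ≤ fs/2 = 13.25 MHz, appears at 12 MHz.
38.5 MHz mod fs = 12 MHz.
12 MHz ≤ fs/2 = 13.25 MHz, appears at 12 MHz.
46.5 MHz mod fs = 20 MHz.
20 MHz > fs/2 = 13.25 MHz, folds to fs − 20 MHz = 6.5 MHz.
38.5 MHz and 65 MHz both map to 12 MHz.

12 MHz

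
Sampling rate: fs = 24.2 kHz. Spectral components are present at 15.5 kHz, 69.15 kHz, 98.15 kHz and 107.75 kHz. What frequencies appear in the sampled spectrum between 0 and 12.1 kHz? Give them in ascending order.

1.35 kHz, 3.45 kHz, 8.7 kHz, 10.95 kHz

fs/2 = 12.1 kHz.
15.5 kHz > fs/2 = 12.1 kHz, folds to fs − 15.5 kHz = 8.7 kHz.
69.15 kHz mod fs = 20.75 kHz.
20.75 kHz > fs/2 = 12.1 kHz, folds to fs − 20.75 kHz = 3.45 kHz.
98.15 kHz mod fs = 1.35 kHz.
1.35 kHz ≤ fs/2 = 12.1 kHz, appears at 1.35 kHz.
107.75 kHz mod fs = 10.95 kHz.
10.95 kHz ≤ fs/2 = 12.1 kHz, appears at 10.95 kHz.
Distinct values: {1.35 kHz, 3.45 kHz, 8.7 kHz, 10.95 kHz}.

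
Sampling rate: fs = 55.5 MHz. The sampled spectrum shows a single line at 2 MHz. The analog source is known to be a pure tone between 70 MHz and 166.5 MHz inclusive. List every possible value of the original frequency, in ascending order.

Frequencies that alias to 2 MHz are k·fs ± 2 MHz for integer k ≥ 0.
k=0: 2 MHz.
k=1: 53.5 MHz, 57.5 MHz.
k=2: 109 MHz, 113 MHz.
k=3: 164.5 MHz, 168.5 MHz.
k=4: 220 MHz, 224 MHz.
Within [70 MHz, 166.5 MHz]: 109 MHz, 113 MHz, 164.5 MHz.

109 MHz, 113 MHz, 164.5 MHz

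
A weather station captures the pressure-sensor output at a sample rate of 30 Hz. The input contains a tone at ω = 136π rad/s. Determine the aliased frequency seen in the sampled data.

8 Hz

ω = 136π rad/s → f = ω/(2π) = 68 Hz.
68 Hz mod fs = 8 Hz.
8 Hz ≤ fs/2 = 15 Hz, appears at 8 Hz.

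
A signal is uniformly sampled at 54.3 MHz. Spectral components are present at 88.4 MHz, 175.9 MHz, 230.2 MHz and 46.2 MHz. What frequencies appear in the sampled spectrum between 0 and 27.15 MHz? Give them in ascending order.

fs/2 = 27.15 MHz.
88.4 MHz mod fs = 34.1 MHz.
34.1 MHz > fs/2 = 27.15 MHz, folds to fs − 34.1 MHz = 20.2 MHz.
175.9 MHz mod fs = 13 MHz.
13 MHz ≤ fs/2 = 27.15 MHz, appears at 13 MHz.
230.2 MHz mod fs = 13 MHz.
13 MHz ≤ fs/2 = 27.15 MHz, appears at 13 MHz.
46.2 MHz > fs/2 = 27.15 MHz, folds to fs − 46.2 MHz = 8.1 MHz.
Distinct values: {8.1 MHz, 13 MHz, 20.2 MHz}.

8.1 MHz, 13 MHz, 20.2 MHz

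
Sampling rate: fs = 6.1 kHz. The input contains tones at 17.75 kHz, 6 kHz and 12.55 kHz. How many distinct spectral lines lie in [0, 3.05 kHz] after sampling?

3

fs/2 = 3.05 kHz.
17.75 kHz mod fs = 5.55 kHz.
5.55 kHz > fs/2 = 3.05 kHz, folds to fs − 5.55 kHz = 0.55 kHz.
6 kHz > fs/2 = 3.05 kHz, folds to fs − 6 kHz = 0.1 kHz.
12.55 kHz mod fs = 0.35 kHz.
0.35 kHz ≤ fs/2 = 3.05 kHz, appears at 0.35 kHz.
Distinct values: {0.1 kHz, 0.35 kHz, 0.55 kHz} → 3.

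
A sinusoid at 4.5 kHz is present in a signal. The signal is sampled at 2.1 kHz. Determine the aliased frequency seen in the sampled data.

0.3 kHz

4.5 kHz mod fs = 0.3 kHz.
0.3 kHz ≤ fs/2 = 1.05 kHz, appears at 0.3 kHz.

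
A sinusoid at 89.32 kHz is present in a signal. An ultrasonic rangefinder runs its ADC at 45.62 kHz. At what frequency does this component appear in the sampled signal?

1.92 kHz

89.32 kHz mod fs = 43.7 kHz.
43.7 kHz > fs/2 = 22.81 kHz, folds to fs − 43.7 kHz = 1.92 kHz.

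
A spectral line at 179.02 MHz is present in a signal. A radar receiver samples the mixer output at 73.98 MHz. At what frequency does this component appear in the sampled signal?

31.06 MHz

179.02 MHz mod fs = 31.06 MHz.
31.06 MHz ≤ fs/2 = 36.99 MHz, appears at 31.06 MHz.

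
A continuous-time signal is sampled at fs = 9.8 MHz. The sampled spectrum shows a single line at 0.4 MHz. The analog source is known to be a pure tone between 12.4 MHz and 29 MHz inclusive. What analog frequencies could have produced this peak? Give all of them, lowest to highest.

19.2 MHz, 20 MHz, 29 MHz

Frequencies that alias to 0.4 MHz are k·fs ± 0.4 MHz for integer k ≥ 0.
k=0: 0.4 MHz.
k=1: 9.4 MHz, 10.2 MHz.
k=2: 19.2 MHz, 20 MHz.
k=3: 29 MHz, 29.8 MHz.
k=4: 38.8 MHz, 39.6 MHz.
Within [12.4 MHz, 29 MHz]: 19.2 MHz, 20 MHz, 29 MHz.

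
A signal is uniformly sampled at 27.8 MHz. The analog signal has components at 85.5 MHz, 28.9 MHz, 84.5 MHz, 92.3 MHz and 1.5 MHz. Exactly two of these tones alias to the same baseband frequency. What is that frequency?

1.1 MHz

fs/2 = 13.9 MHz.
85.5 MHz mod fs = 2.1 MHz.
2.1 MHz ≤ fs/2 = 13.9 MHz, appears at 2.1 MHz.
28.9 MHz mod fs = 1.1 MHz.
1.1 MHz ≤ fs/2 = 13.9 MHz, appears at 1.1 MHz.
84.5 MHz mod fs = 1.1 MHz.
1.1 MHz ≤ fs/2 = 13.9 MHz, appears at 1.1 MHz.
92.3 MHz mod fs = 8.9 MHz.
8.9 MHz ≤ fs/2 = 13.9 MHz, appears at 8.9 MHz.
1.5 MHz ≤ fs/2 = 13.9 MHz, passes unchanged.
28.9 MHz and 84.5 MHz both map to 1.1 MHz.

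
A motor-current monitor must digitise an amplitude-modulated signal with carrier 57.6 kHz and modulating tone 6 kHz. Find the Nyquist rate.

AM sidebands sit at fc ± fm = 51.6 kHz and 63.6 kHz.
Highest-frequency component: 63.6 kHz.
Nyquist rate = 2 × 63.6 kHz = 127.2 kHz.

127.2 kHz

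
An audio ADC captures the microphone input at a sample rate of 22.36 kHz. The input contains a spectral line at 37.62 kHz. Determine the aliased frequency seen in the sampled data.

7.1 kHz

37.62 kHz mod fs = 15.26 kHz.
15.26 kHz > fs/2 = 11.18 kHz, folds to fs − 15.26 kHz = 7.1 kHz.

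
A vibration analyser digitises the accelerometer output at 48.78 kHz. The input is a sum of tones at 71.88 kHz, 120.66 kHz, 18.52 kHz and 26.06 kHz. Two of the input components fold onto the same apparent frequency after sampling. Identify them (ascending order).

71.88 kHz, 120.66 kHz

fs/2 = 24.39 kHz.
71.88 kHz mod fs = 23.1 kHz.
23.1 kHz ≤ fs/2 = 24.39 kHz, appears at 23.1 kHz.
120.66 kHz mod fs = 23.1 kHz.
23.1 kHz ≤ fs/2 = 24.39 kHz, appears at 23.1 kHz.
18.52 kHz ≤ fs/2 = 24.39 kHz, passes unchanged.
26.06 kHz > fs/2 = 24.39 kHz, folds to fs − 26.06 kHz = 22.72 kHz.
71.88 kHz and 120.66 kHz both map to 23.1 kHz.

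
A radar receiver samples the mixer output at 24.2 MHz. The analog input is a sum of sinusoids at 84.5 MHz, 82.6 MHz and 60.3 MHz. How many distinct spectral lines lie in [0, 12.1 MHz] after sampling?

2

fs/2 = 12.1 MHz.
84.5 MHz mod fs = 11.9 MHz.
11.9 MHz ≤ fs/2 = 12.1 MHz, appears at 11.9 MHz.
82.6 MHz mod fs = 10 MHz.
10 MHz ≤ fs/2 = 12.1 MHz, appears at 10 MHz.
60.3 MHz mod fs = 11.9 MHz.
11.9 MHz ≤ fs/2 = 12.1 MHz, appears at 11.9 MHz.
Distinct values: {10 MHz, 11.9 MHz} → 2.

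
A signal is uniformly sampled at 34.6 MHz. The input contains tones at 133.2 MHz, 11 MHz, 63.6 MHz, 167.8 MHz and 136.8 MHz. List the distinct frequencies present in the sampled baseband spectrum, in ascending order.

fs/2 = 17.3 MHz.
133.2 MHz mod fs = 29.4 MHz.
29.4 MHz > fs/2 = 17.3 MHz, folds to fs − 29.4 MHz = 5.2 MHz.
11 MHz ≤ fs/2 = 17.3 MHz, passes unchanged.
63.6 MHz mod fs = 29 MHz.
29 MHz > fs/2 = 17.3 MHz, folds to fs − 29 MHz = 5.6 MHz.
167.8 MHz mod fs = 29.4 MHz.
29.4 MHz > fs/2 = 17.3 MHz, folds to fs − 29.4 MHz = 5.2 MHz.
136.8 MHz mod fs = 33 MHz.
33 MHz > fs/2 = 17.3 MHz, folds to fs − 33 MHz = 1.6 MHz.
Distinct values: {1.6 MHz, 5.2 MHz, 5.6 MHz, 11 MHz}.

1.6 MHz, 5.2 MHz, 5.6 MHz, 11 MHz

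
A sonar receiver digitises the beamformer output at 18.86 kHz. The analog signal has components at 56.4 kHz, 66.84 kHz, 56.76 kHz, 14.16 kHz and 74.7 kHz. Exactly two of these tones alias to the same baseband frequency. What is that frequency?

fs/2 = 9.43 kHz.
56.4 kHz mod fs = 18.68 kHz.
18.68 kHz > fs/2 = 9.43 kHz, folds to fs − 18.68 kHz = 0.18 kHz.
66.84 kHz mod fs = 10.26 kHz.
10.26 kHz > fs/2 = 9.43 kHz, folds to fs − 10.26 kHz = 8.6 kHz.
56.76 kHz mod fs = 0.18 kHz.
0.18 kHz ≤ fs/2 = 9.43 kHz, appears at 0.18 kHz.
14.16 kHz > fs/2 = 9.43 kHz, folds to fs − 14.16 kHz = 4.7 kHz.
74.7 kHz mod fs = 18.12 kHz.
18.12 kHz > fs/2 = 9.43 kHz, folds to fs − 18.12 kHz = 0.74 kHz.
56.4 kHz and 56.76 kHz both map to 0.18 kHz.

0.18 kHz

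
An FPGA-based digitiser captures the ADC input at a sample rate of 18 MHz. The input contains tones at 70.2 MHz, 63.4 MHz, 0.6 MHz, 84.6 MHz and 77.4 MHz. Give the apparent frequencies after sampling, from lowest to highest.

0.6 MHz, 1.8 MHz, 5.4 MHz, 8.6 MHz

fs/2 = 9 MHz.
70.2 MHz mod fs = 16.2 MHz.
16.2 MHz > fs/2 = 9 MHz, folds to fs − 16.2 MHz = 1.8 MHz.
63.4 MHz mod fs = 9.4 MHz.
9.4 MHz > fs/2 = 9 MHz, folds to fs − 9.4 MHz = 8.6 MHz.
0.6 MHz ≤ fs/2 = 9 MHz, passes unchanged.
84.6 MHz mod fs = 12.6 MHz.
12.6 MHz > fs/2 = 9 MHz, folds to fs − 12.6 MHz = 5.4 MHz.
77.4 MHz mod fs = 5.4 MHz.
5.4 MHz ≤ fs/2 = 9 MHz, appears at 5.4 MHz.
Distinct values: {0.6 MHz, 1.8 MHz, 5.4 MHz, 8.6 MHz}.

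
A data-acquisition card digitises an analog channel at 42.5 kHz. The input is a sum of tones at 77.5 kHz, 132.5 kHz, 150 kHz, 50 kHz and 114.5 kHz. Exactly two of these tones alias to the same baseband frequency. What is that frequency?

7.5 kHz

fs/2 = 21.25 kHz.
77.5 kHz mod fs = 35 kHz.
35 kHz > fs/2 = 21.25 kHz, folds to fs − 35 kHz = 7.5 kHz.
132.5 kHz mod fs = 5 kHz.
5 kHz ≤ fs/2 = 21.25 kHz, appears at 5 kHz.
150 kHz mod fs = 22.5 kHz.
22.5 kHz > fs/2 = 21.25 kHz, folds to fs − 22.5 kHz = 20 kHz.
50 kHz mod fs = 7.5 kHz.
7.5 kHz ≤ fs/2 = 21.25 kHz, appears at 7.5 kHz.
114.5 kHz mod fs = 29.5 kHz.
29.5 kHz > fs/2 = 21.25 kHz, folds to fs − 29.5 kHz = 13 kHz.
50 kHz and 77.5 kHz both map to 7.5 kHz.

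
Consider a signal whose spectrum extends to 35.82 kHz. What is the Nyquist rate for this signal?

Nyquist rate = 2 × 35.82 kHz = 71.64 kHz.

71.64 kHz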